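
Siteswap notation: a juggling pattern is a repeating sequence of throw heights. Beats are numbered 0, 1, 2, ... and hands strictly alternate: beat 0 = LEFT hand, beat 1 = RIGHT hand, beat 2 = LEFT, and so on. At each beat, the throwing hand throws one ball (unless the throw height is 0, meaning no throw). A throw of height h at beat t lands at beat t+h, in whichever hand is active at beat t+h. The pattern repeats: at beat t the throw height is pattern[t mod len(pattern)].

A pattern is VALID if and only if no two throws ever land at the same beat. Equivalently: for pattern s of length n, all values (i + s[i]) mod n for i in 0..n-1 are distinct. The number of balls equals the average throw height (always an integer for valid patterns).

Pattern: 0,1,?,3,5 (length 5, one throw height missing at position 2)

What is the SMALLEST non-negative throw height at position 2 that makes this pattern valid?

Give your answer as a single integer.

Answer: 1

Derivation:
i=0: (0 + 0) mod 5 = 0
i=1: (1 + 1) mod 5 = 2
i=2: s[i]=? (unknown)
i=3: (3 + 3) mod 5 = 1
i=4: (4 + 5) mod 5 = 4
Known residues: [0, 1, 2, 4]; need a permutation of 0..4, so missing residue r = 3
Need (2 + s) mod 5 = 3; smallest s = (3 - 2) mod 5 = 1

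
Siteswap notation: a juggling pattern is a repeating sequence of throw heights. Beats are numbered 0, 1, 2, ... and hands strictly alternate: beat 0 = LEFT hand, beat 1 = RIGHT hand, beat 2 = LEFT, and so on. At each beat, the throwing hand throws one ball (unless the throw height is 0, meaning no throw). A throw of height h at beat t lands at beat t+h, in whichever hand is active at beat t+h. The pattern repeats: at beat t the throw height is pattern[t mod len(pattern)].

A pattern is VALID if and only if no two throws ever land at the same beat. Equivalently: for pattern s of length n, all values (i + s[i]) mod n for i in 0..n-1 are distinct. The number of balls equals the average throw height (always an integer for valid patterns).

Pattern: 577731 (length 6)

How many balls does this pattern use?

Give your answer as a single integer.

Answer: 5

Derivation:
Pattern = [5, 7, 7, 7, 3, 1], length n = 6
  position 0: throw height = 5, running sum = 5
  position 1: throw height = 7, running sum = 12
  position 2: throw height = 7, running sum = 19
  position 3: throw height = 7, running sum = 26
  position 4: throw height = 3, running sum = 29
  position 5: throw height = 1, running sum = 30
Total sum = 30; balls = sum / n = 30 / 6 = 5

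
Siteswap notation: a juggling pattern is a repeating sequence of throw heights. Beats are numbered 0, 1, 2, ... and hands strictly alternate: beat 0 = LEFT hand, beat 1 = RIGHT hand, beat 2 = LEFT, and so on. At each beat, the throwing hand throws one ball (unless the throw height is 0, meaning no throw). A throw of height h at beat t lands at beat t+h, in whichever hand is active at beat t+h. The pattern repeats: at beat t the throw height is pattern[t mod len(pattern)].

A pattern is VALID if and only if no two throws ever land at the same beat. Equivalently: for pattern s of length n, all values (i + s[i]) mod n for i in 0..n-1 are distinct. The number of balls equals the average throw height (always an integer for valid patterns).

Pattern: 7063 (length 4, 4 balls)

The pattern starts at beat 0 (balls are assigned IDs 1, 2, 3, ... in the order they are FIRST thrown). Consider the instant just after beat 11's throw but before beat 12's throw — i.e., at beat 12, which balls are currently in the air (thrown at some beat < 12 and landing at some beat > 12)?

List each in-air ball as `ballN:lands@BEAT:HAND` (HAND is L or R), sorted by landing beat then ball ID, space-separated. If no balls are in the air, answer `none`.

Beat 0 (L): throw ball1 h=7 -> lands@7:R; in-air after throw: [b1@7:R]
Beat 2 (L): throw ball2 h=6 -> lands@8:L; in-air after throw: [b1@7:R b2@8:L]
Beat 3 (R): throw ball3 h=3 -> lands@6:L; in-air after throw: [b3@6:L b1@7:R b2@8:L]
Beat 4 (L): throw ball4 h=7 -> lands@11:R; in-air after throw: [b3@6:L b1@7:R b2@8:L b4@11:R]
Beat 6 (L): throw ball3 h=6 -> lands@12:L; in-air after throw: [b1@7:R b2@8:L b4@11:R b3@12:L]
Beat 7 (R): throw ball1 h=3 -> lands@10:L; in-air after throw: [b2@8:L b1@10:L b4@11:R b3@12:L]
Beat 8 (L): throw ball2 h=7 -> lands@15:R; in-air after throw: [b1@10:L b4@11:R b3@12:L b2@15:R]
Beat 10 (L): throw ball1 h=6 -> lands@16:L; in-air after throw: [b4@11:R b3@12:L b2@15:R b1@16:L]
Beat 11 (R): throw ball4 h=3 -> lands@14:L; in-air after throw: [b3@12:L b4@14:L b2@15:R b1@16:L]
Beat 12 (L): throw ball3 h=7 -> lands@19:R; in-air after throw: [b4@14:L b2@15:R b1@16:L b3@19:R]

Answer: ball4:lands@14:L ball2:lands@15:R ball1:lands@16:L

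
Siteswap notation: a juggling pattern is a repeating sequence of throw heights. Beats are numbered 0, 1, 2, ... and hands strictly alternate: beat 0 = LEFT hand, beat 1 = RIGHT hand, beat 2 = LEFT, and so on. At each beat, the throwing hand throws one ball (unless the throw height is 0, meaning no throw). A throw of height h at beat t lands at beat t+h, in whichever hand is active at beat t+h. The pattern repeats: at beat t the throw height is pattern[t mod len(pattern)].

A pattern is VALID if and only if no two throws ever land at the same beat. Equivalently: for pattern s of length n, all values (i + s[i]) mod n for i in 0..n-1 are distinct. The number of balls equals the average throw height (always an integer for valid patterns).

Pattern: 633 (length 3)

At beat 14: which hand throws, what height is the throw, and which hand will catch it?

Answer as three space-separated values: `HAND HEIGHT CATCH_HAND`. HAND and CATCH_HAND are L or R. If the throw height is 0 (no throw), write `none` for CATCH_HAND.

Answer: L 3 R

Derivation:
Beat 14: 14 mod 2 = 0, so hand = L
Throw height = pattern[14 mod 3] = pattern[2] = 3
Lands at beat 14+3=17, 17 mod 2 = 1, so catch hand = R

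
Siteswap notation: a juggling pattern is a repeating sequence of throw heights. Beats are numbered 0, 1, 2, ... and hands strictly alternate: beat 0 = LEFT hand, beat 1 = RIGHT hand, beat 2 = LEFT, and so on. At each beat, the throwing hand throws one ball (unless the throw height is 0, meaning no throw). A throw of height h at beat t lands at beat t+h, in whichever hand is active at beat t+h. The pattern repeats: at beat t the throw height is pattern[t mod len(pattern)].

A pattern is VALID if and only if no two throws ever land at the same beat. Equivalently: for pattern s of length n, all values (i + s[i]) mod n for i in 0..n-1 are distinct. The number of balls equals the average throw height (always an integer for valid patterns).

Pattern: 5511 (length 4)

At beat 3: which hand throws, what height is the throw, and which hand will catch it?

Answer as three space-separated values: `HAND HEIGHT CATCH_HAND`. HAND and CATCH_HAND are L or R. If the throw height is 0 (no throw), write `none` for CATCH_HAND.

Answer: R 1 L

Derivation:
Beat 3: 3 mod 2 = 1, so hand = R
Throw height = pattern[3 mod 4] = pattern[3] = 1
Lands at beat 3+1=4, 4 mod 2 = 0, so catch hand = L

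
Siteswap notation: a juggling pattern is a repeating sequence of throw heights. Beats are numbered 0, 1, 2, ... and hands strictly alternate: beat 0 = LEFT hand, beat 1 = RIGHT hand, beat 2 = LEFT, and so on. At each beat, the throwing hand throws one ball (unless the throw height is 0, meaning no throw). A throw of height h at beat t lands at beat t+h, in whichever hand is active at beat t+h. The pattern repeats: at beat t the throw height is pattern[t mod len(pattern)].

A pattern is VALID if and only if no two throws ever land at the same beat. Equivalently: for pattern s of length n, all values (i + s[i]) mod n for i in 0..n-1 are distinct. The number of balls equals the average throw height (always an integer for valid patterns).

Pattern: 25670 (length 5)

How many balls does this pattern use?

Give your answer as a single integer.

Pattern = [2, 5, 6, 7, 0], length n = 5
  position 0: throw height = 2, running sum = 2
  position 1: throw height = 5, running sum = 7
  position 2: throw height = 6, running sum = 13
  position 3: throw height = 7, running sum = 20
  position 4: throw height = 0, running sum = 20
Total sum = 20; balls = sum / n = 20 / 5 = 4

Answer: 4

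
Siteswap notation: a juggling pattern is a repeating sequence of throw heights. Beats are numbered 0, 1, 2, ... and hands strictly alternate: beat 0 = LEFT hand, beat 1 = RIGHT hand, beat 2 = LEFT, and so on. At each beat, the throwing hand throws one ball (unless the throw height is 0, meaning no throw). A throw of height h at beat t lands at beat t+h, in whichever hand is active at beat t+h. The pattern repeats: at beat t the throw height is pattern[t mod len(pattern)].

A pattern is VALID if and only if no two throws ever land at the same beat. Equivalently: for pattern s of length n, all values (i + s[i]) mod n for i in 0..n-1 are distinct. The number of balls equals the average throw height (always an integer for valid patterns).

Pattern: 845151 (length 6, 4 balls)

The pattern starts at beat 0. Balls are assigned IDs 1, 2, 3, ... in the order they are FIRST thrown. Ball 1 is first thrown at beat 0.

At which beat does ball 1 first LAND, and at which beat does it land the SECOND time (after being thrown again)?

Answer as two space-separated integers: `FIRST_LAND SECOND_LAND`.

Answer: 8 13

Derivation:
Beat 0 (L): throw ball1 h=8 -> lands@8:L; in-air after throw: [b1@8:L]
Beat 1 (R): throw ball2 h=4 -> lands@5:R; in-air after throw: [b2@5:R b1@8:L]
Beat 2 (L): throw ball3 h=5 -> lands@7:R; in-air after throw: [b2@5:R b3@7:R b1@8:L]
Beat 3 (R): throw ball4 h=1 -> lands@4:L; in-air after throw: [b4@4:L b2@5:R b3@7:R b1@8:L]
Beat 4 (L): throw ball4 h=5 -> lands@9:R; in-air after throw: [b2@5:R b3@7:R b1@8:L b4@9:R]
Beat 5 (R): throw ball2 h=1 -> lands@6:L; in-air after throw: [b2@6:L b3@7:R b1@8:L b4@9:R]
Beat 6 (L): throw ball2 h=8 -> lands@14:L; in-air after throw: [b3@7:R b1@8:L b4@9:R b2@14:L]
Beat 7 (R): throw ball3 h=4 -> lands@11:R; in-air after throw: [b1@8:L b4@9:R b3@11:R b2@14:L]
Beat 8 (L): throw ball1 h=5 -> lands@13:R; in-air after throw: [b4@9:R b3@11:R b1@13:R b2@14:L]
Beat 9 (R): throw ball4 h=1 -> lands@10:L; in-air after throw: [b4@10:L b3@11:R b1@13:R b2@14:L]
Beat 10 (L): throw ball4 h=5 -> lands@15:R; in-air after throw: [b3@11:R b1@13:R b2@14:L b4@15:R]
Beat 11 (R): throw ball3 h=1 -> lands@12:L; in-air after throw: [b3@12:L b1@13:R b2@14:L b4@15:R]
Beat 12 (L): throw ball3 h=8 -> lands@20:L; in-air after throw: [b1@13:R b2@14:L b4@15:R b3@20:L]
Beat 13 (R): throw ball1 h=4 -> lands@17:R; in-air after throw: [b2@14:L b4@15:R b1@17:R b3@20:L]
Ball 1: thrown@0 h=8 -> first land @8; rethrown@8 h=5 -> second land @13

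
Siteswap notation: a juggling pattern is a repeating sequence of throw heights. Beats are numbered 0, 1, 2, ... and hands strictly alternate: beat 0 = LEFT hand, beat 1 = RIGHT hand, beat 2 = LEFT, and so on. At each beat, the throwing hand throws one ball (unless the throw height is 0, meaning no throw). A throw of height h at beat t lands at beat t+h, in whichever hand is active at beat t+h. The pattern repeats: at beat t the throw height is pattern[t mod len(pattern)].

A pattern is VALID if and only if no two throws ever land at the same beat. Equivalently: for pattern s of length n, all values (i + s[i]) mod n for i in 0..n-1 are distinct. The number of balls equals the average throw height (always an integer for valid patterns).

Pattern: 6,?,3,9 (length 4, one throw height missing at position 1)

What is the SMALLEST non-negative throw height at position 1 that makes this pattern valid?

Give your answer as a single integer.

i=0: (0 + 6) mod 4 = 2
i=1: s[i]=? (unknown)
i=2: (2 + 3) mod 4 = 1
i=3: (3 + 9) mod 4 = 0
Known residues: [0, 1, 2]; need a permutation of 0..3, so missing residue r = 3
Need (1 + s) mod 4 = 3; smallest s = (3 - 1) mod 4 = 2

Answer: 2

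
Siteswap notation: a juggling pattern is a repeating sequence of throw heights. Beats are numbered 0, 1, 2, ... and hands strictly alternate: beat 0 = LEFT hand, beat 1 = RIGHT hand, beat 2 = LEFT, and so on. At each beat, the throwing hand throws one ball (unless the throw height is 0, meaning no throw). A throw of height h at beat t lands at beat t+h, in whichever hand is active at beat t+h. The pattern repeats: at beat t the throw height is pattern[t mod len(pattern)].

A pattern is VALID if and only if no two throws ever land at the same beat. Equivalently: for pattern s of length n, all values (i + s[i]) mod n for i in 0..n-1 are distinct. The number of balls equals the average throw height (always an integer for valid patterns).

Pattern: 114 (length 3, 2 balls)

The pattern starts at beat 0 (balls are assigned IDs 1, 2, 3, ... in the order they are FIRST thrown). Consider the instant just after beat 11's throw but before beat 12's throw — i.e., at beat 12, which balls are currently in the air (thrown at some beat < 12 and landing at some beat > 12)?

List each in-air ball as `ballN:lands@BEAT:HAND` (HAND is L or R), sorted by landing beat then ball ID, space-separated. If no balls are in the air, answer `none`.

Answer: ball2:lands@15:R

Derivation:
Beat 0 (L): throw ball1 h=1 -> lands@1:R; in-air after throw: [b1@1:R]
Beat 1 (R): throw ball1 h=1 -> lands@2:L; in-air after throw: [b1@2:L]
Beat 2 (L): throw ball1 h=4 -> lands@6:L; in-air after throw: [b1@6:L]
Beat 3 (R): throw ball2 h=1 -> lands@4:L; in-air after throw: [b2@4:L b1@6:L]
Beat 4 (L): throw ball2 h=1 -> lands@5:R; in-air after throw: [b2@5:R b1@6:L]
Beat 5 (R): throw ball2 h=4 -> lands@9:R; in-air after throw: [b1@6:L b2@9:R]
Beat 6 (L): throw ball1 h=1 -> lands@7:R; in-air after throw: [b1@7:R b2@9:R]
Beat 7 (R): throw ball1 h=1 -> lands@8:L; in-air after throw: [b1@8:L b2@9:R]
Beat 8 (L): throw ball1 h=4 -> lands@12:L; in-air after throw: [b2@9:R b1@12:L]
Beat 9 (R): throw ball2 h=1 -> lands@10:L; in-air after throw: [b2@10:L b1@12:L]
Beat 10 (L): throw ball2 h=1 -> lands@11:R; in-air after throw: [b2@11:R b1@12:L]
Beat 11 (R): throw ball2 h=4 -> lands@15:R; in-air after throw: [b1@12:L b2@15:R]
Beat 12 (L): throw ball1 h=1 -> lands@13:R; in-air after throw: [b1@13:R b2@15:R]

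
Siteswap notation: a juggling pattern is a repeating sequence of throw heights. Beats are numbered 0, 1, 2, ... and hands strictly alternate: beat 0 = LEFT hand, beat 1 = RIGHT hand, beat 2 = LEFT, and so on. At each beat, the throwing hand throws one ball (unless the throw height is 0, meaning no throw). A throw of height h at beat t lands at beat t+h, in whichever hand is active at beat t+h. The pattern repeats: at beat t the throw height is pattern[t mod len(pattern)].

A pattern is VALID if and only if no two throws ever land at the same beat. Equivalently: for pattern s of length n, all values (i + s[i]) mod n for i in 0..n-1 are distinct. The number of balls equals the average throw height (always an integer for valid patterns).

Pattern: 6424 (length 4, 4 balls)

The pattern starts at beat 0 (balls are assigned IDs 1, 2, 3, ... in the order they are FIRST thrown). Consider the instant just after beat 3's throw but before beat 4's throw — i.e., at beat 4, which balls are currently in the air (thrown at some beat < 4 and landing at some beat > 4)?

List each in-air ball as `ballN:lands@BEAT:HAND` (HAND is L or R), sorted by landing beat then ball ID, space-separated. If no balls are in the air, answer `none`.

Answer: ball2:lands@5:R ball1:lands@6:L ball4:lands@7:R

Derivation:
Beat 0 (L): throw ball1 h=6 -> lands@6:L; in-air after throw: [b1@6:L]
Beat 1 (R): throw ball2 h=4 -> lands@5:R; in-air after throw: [b2@5:R b1@6:L]
Beat 2 (L): throw ball3 h=2 -> lands@4:L; in-air after throw: [b3@4:L b2@5:R b1@6:L]
Beat 3 (R): throw ball4 h=4 -> lands@7:R; in-air after throw: [b3@4:L b2@5:R b1@6:L b4@7:R]
Beat 4 (L): throw ball3 h=6 -> lands@10:L; in-air after throw: [b2@5:R b1@6:L b4@7:R b3@10:L]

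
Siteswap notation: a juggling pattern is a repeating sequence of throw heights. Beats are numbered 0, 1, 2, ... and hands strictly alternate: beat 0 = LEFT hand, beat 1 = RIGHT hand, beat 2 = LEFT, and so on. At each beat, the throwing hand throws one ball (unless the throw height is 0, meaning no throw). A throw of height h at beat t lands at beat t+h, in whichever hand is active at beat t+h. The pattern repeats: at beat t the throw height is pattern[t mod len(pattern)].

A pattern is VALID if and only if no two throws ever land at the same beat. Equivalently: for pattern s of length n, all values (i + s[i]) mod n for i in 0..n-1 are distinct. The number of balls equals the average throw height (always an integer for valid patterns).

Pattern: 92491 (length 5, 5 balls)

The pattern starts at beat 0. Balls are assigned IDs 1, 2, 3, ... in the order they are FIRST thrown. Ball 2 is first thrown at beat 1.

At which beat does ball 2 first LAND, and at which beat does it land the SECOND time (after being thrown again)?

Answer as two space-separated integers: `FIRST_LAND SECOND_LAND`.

Answer: 3 12

Derivation:
Beat 0 (L): throw ball1 h=9 -> lands@9:R; in-air after throw: [b1@9:R]
Beat 1 (R): throw ball2 h=2 -> lands@3:R; in-air after throw: [b2@3:R b1@9:R]
Beat 2 (L): throw ball3 h=4 -> lands@6:L; in-air after throw: [b2@3:R b3@6:L b1@9:R]
Beat 3 (R): throw ball2 h=9 -> lands@12:L; in-air after throw: [b3@6:L b1@9:R b2@12:L]
Beat 4 (L): throw ball4 h=1 -> lands@5:R; in-air after throw: [b4@5:R b3@6:L b1@9:R b2@12:L]
Beat 5 (R): throw ball4 h=9 -> lands@14:L; in-air after throw: [b3@6:L b1@9:R b2@12:L b4@14:L]
Beat 6 (L): throw ball3 h=2 -> lands@8:L; in-air after throw: [b3@8:L b1@9:R b2@12:L b4@14:L]
Beat 7 (R): throw ball5 h=4 -> lands@11:R; in-air after throw: [b3@8:L b1@9:R b5@11:R b2@12:L b4@14:L]
Beat 8 (L): throw ball3 h=9 -> lands@17:R; in-air after throw: [b1@9:R b5@11:R b2@12:L b4@14:L b3@17:R]
Beat 9 (R): throw ball1 h=1 -> lands@10:L; in-air after throw: [b1@10:L b5@11:R b2@12:L b4@14:L b3@17:R]
Beat 10 (L): throw ball1 h=9 -> lands@19:R; in-air after throw: [b5@11:R b2@12:L b4@14:L b3@17:R b1@19:R]
Beat 11 (R): throw ball5 h=2 -> lands@13:R; in-air after throw: [b2@12:L b5@13:R b4@14:L b3@17:R b1@19:R]
Beat 12 (L): throw ball2 h=4 -> lands@16:L; in-air after throw: [b5@13:R b4@14:L b2@16:L b3@17:R b1@19:R]
Ball 2: thrown@1 h=2 -> first land @3; rethrown@3 h=9 -> second land @12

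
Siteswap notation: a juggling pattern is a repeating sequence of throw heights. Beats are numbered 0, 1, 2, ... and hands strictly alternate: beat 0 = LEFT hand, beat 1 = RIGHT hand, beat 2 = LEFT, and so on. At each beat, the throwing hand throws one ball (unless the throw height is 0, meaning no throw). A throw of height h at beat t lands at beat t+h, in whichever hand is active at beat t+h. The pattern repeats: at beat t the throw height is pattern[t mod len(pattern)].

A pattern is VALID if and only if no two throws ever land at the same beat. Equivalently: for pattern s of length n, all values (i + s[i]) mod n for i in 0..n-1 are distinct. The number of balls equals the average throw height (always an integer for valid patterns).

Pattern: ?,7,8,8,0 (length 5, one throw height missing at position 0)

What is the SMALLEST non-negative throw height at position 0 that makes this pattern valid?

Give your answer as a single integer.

Answer: 2

Derivation:
i=0: s[i]=? (unknown)
i=1: (1 + 7) mod 5 = 3
i=2: (2 + 8) mod 5 = 0
i=3: (3 + 8) mod 5 = 1
i=4: (4 + 0) mod 5 = 4
Known residues: [0, 1, 3, 4]; need a permutation of 0..4, so missing residue r = 2
Need (0 + s) mod 5 = 2; smallest s = (2 - 0) mod 5 = 2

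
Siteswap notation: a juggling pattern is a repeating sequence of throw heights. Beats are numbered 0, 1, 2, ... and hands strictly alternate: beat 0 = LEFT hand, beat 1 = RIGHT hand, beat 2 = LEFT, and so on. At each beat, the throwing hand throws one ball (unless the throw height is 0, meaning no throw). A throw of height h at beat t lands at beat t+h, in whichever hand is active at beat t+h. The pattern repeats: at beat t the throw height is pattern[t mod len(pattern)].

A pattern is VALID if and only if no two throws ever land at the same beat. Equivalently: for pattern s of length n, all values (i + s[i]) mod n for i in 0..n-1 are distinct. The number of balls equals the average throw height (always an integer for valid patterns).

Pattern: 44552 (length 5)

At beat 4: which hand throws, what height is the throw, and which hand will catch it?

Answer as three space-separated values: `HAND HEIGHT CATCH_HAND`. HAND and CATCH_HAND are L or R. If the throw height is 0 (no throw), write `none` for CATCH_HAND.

Beat 4: 4 mod 2 = 0, so hand = L
Throw height = pattern[4 mod 5] = pattern[4] = 2
Lands at beat 4+2=6, 6 mod 2 = 0, so catch hand = L

Answer: L 2 L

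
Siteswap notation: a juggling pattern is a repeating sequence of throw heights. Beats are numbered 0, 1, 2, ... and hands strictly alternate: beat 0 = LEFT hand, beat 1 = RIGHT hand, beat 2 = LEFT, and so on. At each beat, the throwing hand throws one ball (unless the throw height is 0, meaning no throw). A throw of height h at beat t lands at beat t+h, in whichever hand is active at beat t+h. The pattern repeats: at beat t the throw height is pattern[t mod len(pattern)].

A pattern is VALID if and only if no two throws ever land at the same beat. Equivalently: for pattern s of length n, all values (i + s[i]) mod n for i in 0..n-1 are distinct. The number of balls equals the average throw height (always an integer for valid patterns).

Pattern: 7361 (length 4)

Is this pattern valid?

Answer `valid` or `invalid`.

i=0: (i + s[i]) mod n = (0 + 7) mod 4 = 3
i=1: (i + s[i]) mod n = (1 + 3) mod 4 = 0
i=2: (i + s[i]) mod n = (2 + 6) mod 4 = 0
i=3: (i + s[i]) mod n = (3 + 1) mod 4 = 0
Residues: [3, 0, 0, 0], distinct: False

Answer: invalid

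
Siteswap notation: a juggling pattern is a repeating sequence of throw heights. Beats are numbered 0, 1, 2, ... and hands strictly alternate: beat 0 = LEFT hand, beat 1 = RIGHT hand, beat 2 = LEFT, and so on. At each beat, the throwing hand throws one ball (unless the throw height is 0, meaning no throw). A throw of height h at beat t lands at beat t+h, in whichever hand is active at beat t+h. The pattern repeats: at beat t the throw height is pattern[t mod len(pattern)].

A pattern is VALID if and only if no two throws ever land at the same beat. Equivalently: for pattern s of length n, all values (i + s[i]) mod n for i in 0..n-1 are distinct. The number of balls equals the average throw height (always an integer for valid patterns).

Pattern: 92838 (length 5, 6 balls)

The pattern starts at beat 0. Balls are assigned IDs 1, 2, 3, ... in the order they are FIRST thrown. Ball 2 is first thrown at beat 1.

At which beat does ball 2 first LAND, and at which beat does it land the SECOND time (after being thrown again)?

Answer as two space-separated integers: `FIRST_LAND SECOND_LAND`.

Answer: 3 6

Derivation:
Beat 0 (L): throw ball1 h=9 -> lands@9:R; in-air after throw: [b1@9:R]
Beat 1 (R): throw ball2 h=2 -> lands@3:R; in-air after throw: [b2@3:R b1@9:R]
Beat 2 (L): throw ball3 h=8 -> lands@10:L; in-air after throw: [b2@3:R b1@9:R b3@10:L]
Beat 3 (R): throw ball2 h=3 -> lands@6:L; in-air after throw: [b2@6:L b1@9:R b3@10:L]
Beat 4 (L): throw ball4 h=8 -> lands@12:L; in-air after throw: [b2@6:L b1@9:R b3@10:L b4@12:L]
Beat 5 (R): throw ball5 h=9 -> lands@14:L; in-air after throw: [b2@6:L b1@9:R b3@10:L b4@12:L b5@14:L]
Beat 6 (L): throw ball2 h=2 -> lands@8:L; in-air after throw: [b2@8:L b1@9:R b3@10:L b4@12:L b5@14:L]
Ball 2: thrown@1 h=2 -> first land @3; rethrown@3 h=3 -> second land @6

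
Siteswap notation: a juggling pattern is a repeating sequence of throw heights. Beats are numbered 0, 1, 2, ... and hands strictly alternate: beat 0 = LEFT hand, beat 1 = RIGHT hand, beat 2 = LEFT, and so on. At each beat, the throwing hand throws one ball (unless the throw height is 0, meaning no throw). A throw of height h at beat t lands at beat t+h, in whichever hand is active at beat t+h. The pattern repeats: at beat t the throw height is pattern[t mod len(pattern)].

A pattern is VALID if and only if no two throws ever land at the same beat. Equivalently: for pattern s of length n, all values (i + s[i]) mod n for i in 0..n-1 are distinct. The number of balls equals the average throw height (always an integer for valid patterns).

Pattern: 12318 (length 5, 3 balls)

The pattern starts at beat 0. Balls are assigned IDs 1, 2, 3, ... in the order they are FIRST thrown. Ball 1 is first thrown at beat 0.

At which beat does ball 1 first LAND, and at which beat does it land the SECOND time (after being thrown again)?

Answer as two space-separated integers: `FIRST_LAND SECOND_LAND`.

Answer: 1 3

Derivation:
Beat 0 (L): throw ball1 h=1 -> lands@1:R; in-air after throw: [b1@1:R]
Beat 1 (R): throw ball1 h=2 -> lands@3:R; in-air after throw: [b1@3:R]
Beat 2 (L): throw ball2 h=3 -> lands@5:R; in-air after throw: [b1@3:R b2@5:R]
Beat 3 (R): throw ball1 h=1 -> lands@4:L; in-air after throw: [b1@4:L b2@5:R]
Ball 1: thrown@0 h=1 -> first land @1; rethrown@1 h=2 -> second land @3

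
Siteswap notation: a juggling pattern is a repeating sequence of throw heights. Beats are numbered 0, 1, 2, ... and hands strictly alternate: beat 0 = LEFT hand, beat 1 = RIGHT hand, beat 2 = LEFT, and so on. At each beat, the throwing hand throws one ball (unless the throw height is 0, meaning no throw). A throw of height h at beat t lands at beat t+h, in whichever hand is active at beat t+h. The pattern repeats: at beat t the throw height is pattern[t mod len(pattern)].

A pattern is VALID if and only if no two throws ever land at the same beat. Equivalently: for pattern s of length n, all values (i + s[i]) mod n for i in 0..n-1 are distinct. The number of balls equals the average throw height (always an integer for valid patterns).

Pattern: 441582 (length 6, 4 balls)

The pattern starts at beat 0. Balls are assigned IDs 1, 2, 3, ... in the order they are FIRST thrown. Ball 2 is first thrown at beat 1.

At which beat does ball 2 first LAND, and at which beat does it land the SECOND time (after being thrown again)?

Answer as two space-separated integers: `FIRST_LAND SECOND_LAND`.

Beat 0 (L): throw ball1 h=4 -> lands@4:L; in-air after throw: [b1@4:L]
Beat 1 (R): throw ball2 h=4 -> lands@5:R; in-air after throw: [b1@4:L b2@5:R]
Beat 2 (L): throw ball3 h=1 -> lands@3:R; in-air after throw: [b3@3:R b1@4:L b2@5:R]
Beat 3 (R): throw ball3 h=5 -> lands@8:L; in-air after throw: [b1@4:L b2@5:R b3@8:L]
Beat 4 (L): throw ball1 h=8 -> lands@12:L; in-air after throw: [b2@5:R b3@8:L b1@12:L]
Beat 5 (R): throw ball2 h=2 -> lands@7:R; in-air after throw: [b2@7:R b3@8:L b1@12:L]
Beat 6 (L): throw ball4 h=4 -> lands@10:L; in-air after throw: [b2@7:R b3@8:L b4@10:L b1@12:L]
Beat 7 (R): throw ball2 h=4 -> lands@11:R; in-air after throw: [b3@8:L b4@10:L b2@11:R b1@12:L]
Ball 2: thrown@1 h=4 -> first land @5; rethrown@5 h=2 -> second land @7

Answer: 5 7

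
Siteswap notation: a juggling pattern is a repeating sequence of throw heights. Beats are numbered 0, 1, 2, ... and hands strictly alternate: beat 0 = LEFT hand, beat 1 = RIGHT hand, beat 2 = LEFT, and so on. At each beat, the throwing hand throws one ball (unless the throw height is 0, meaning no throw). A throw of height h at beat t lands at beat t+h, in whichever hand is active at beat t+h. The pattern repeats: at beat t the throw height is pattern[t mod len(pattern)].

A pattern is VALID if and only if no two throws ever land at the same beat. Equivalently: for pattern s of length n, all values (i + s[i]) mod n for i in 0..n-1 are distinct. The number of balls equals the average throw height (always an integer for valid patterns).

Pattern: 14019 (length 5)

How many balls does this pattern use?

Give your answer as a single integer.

Pattern = [1, 4, 0, 1, 9], length n = 5
  position 0: throw height = 1, running sum = 1
  position 1: throw height = 4, running sum = 5
  position 2: throw height = 0, running sum = 5
  position 3: throw height = 1, running sum = 6
  position 4: throw height = 9, running sum = 15
Total sum = 15; balls = sum / n = 15 / 5 = 3

Answer: 3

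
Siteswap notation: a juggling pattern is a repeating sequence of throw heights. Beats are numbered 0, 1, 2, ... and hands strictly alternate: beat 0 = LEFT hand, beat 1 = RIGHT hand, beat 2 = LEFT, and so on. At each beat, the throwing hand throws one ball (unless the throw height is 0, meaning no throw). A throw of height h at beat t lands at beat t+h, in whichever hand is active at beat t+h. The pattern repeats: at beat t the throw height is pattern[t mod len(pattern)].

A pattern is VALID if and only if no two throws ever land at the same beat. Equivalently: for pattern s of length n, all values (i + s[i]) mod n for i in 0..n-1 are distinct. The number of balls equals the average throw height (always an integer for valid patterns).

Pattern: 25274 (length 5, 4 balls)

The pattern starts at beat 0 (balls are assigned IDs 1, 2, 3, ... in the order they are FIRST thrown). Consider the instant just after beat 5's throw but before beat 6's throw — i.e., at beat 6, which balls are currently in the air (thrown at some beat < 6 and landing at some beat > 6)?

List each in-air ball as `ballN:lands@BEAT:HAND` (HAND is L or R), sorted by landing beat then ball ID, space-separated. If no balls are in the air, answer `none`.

Beat 0 (L): throw ball1 h=2 -> lands@2:L; in-air after throw: [b1@2:L]
Beat 1 (R): throw ball2 h=5 -> lands@6:L; in-air after throw: [b1@2:L b2@6:L]
Beat 2 (L): throw ball1 h=2 -> lands@4:L; in-air after throw: [b1@4:L b2@6:L]
Beat 3 (R): throw ball3 h=7 -> lands@10:L; in-air after throw: [b1@4:L b2@6:L b3@10:L]
Beat 4 (L): throw ball1 h=4 -> lands@8:L; in-air after throw: [b2@6:L b1@8:L b3@10:L]
Beat 5 (R): throw ball4 h=2 -> lands@7:R; in-air after throw: [b2@6:L b4@7:R b1@8:L b3@10:L]
Beat 6 (L): throw ball2 h=5 -> lands@11:R; in-air after throw: [b4@7:R b1@8:L b3@10:L b2@11:R]

Answer: ball4:lands@7:R ball1:lands@8:L ball3:lands@10:L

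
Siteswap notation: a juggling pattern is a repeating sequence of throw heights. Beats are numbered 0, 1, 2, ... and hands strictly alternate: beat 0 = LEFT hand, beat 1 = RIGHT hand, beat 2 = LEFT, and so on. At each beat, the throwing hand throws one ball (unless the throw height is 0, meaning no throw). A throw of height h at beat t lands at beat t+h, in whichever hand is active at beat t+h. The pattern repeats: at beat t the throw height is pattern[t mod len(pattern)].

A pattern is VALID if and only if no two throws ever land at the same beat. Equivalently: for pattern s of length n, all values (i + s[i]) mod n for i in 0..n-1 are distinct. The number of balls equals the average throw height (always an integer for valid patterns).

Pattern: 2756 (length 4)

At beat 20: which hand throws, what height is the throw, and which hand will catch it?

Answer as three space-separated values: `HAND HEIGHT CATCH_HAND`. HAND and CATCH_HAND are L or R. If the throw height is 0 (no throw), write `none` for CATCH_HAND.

Beat 20: 20 mod 2 = 0, so hand = L
Throw height = pattern[20 mod 4] = pattern[0] = 2
Lands at beat 20+2=22, 22 mod 2 = 0, so catch hand = L

Answer: L 2 L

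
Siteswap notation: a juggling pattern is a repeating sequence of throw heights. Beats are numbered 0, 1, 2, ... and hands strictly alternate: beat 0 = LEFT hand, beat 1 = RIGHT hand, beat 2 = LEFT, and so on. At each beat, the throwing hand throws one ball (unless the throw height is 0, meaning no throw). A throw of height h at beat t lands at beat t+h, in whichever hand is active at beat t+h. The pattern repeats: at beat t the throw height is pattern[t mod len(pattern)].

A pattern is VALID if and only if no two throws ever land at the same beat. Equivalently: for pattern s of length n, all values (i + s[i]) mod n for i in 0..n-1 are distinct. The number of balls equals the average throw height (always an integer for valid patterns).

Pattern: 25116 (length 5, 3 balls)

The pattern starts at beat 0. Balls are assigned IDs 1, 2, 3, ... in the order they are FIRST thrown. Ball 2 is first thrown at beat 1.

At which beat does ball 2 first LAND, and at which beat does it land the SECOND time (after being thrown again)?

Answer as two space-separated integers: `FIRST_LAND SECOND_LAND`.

Answer: 6 11

Derivation:
Beat 0 (L): throw ball1 h=2 -> lands@2:L; in-air after throw: [b1@2:L]
Beat 1 (R): throw ball2 h=5 -> lands@6:L; in-air after throw: [b1@2:L b2@6:L]
Beat 2 (L): throw ball1 h=1 -> lands@3:R; in-air after throw: [b1@3:R b2@6:L]
Beat 3 (R): throw ball1 h=1 -> lands@4:L; in-air after throw: [b1@4:L b2@6:L]
Beat 4 (L): throw ball1 h=6 -> lands@10:L; in-air after throw: [b2@6:L b1@10:L]
Beat 5 (R): throw ball3 h=2 -> lands@7:R; in-air after throw: [b2@6:L b3@7:R b1@10:L]
Beat 6 (L): throw ball2 h=5 -> lands@11:R; in-air after throw: [b3@7:R b1@10:L b2@11:R]
Beat 7 (R): throw ball3 h=1 -> lands@8:L; in-air after throw: [b3@8:L b1@10:L b2@11:R]
Beat 8 (L): throw ball3 h=1 -> lands@9:R; in-air after throw: [b3@9:R b1@10:L b2@11:R]
Beat 9 (R): throw ball3 h=6 -> lands@15:R; in-air after throw: [b1@10:L b2@11:R b3@15:R]
Beat 10 (L): throw ball1 h=2 -> lands@12:L; in-air after throw: [b2@11:R b1@12:L b3@15:R]
Beat 11 (R): throw ball2 h=5 -> lands@16:L; in-air after throw: [b1@12:L b3@15:R b2@16:L]
Ball 2: thrown@1 h=5 -> first land @6; rethrown@6 h=5 -> second land @11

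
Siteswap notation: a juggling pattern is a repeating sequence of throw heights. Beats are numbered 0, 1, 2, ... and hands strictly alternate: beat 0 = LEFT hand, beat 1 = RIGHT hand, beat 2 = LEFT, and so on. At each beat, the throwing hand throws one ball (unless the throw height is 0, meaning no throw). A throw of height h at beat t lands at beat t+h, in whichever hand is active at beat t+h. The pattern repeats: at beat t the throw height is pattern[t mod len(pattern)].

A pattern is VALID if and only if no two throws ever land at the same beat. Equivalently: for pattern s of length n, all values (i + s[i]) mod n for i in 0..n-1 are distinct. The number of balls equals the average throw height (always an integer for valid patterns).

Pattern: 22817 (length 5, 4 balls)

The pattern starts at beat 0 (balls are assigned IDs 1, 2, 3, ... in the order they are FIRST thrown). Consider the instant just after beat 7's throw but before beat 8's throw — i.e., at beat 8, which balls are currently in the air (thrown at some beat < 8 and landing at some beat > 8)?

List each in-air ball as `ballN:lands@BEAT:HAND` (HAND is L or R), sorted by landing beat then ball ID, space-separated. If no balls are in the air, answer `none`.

Beat 0 (L): throw ball1 h=2 -> lands@2:L; in-air after throw: [b1@2:L]
Beat 1 (R): throw ball2 h=2 -> lands@3:R; in-air after throw: [b1@2:L b2@3:R]
Beat 2 (L): throw ball1 h=8 -> lands@10:L; in-air after throw: [b2@3:R b1@10:L]
Beat 3 (R): throw ball2 h=1 -> lands@4:L; in-air after throw: [b2@4:L b1@10:L]
Beat 4 (L): throw ball2 h=7 -> lands@11:R; in-air after throw: [b1@10:L b2@11:R]
Beat 5 (R): throw ball3 h=2 -> lands@7:R; in-air after throw: [b3@7:R b1@10:L b2@11:R]
Beat 6 (L): throw ball4 h=2 -> lands@8:L; in-air after throw: [b3@7:R b4@8:L b1@10:L b2@11:R]
Beat 7 (R): throw ball3 h=8 -> lands@15:R; in-air after throw: [b4@8:L b1@10:L b2@11:R b3@15:R]
Beat 8 (L): throw ball4 h=1 -> lands@9:R; in-air after throw: [b4@9:R b1@10:L b2@11:R b3@15:R]

Answer: ball1:lands@10:L ball2:lands@11:R ball3:lands@15:R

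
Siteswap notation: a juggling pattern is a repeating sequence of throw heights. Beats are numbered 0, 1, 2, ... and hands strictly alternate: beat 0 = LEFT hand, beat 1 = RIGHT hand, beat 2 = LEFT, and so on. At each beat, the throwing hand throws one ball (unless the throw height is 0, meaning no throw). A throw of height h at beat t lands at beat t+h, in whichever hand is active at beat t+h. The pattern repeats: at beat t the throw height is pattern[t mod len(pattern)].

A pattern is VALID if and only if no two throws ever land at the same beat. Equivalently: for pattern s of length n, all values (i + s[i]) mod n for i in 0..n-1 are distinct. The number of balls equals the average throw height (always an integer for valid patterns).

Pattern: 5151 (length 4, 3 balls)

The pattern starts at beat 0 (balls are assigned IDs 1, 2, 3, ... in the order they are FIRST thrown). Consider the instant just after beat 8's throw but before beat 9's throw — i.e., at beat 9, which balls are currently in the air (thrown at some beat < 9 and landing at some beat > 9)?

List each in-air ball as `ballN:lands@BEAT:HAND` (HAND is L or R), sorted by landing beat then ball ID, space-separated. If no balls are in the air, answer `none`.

Answer: ball1:lands@11:R ball2:lands@13:R

Derivation:
Beat 0 (L): throw ball1 h=5 -> lands@5:R; in-air after throw: [b1@5:R]
Beat 1 (R): throw ball2 h=1 -> lands@2:L; in-air after throw: [b2@2:L b1@5:R]
Beat 2 (L): throw ball2 h=5 -> lands@7:R; in-air after throw: [b1@5:R b2@7:R]
Beat 3 (R): throw ball3 h=1 -> lands@4:L; in-air after throw: [b3@4:L b1@5:R b2@7:R]
Beat 4 (L): throw ball3 h=5 -> lands@9:R; in-air after throw: [b1@5:R b2@7:R b3@9:R]
Beat 5 (R): throw ball1 h=1 -> lands@6:L; in-air after throw: [b1@6:L b2@7:R b3@9:R]
Beat 6 (L): throw ball1 h=5 -> lands@11:R; in-air after throw: [b2@7:R b3@9:R b1@11:R]
Beat 7 (R): throw ball2 h=1 -> lands@8:L; in-air after throw: [b2@8:L b3@9:R b1@11:R]
Beat 8 (L): throw ball2 h=5 -> lands@13:R; in-air after throw: [b3@9:R b1@11:R b2@13:R]
Beat 9 (R): throw ball3 h=1 -> lands@10:L; in-air after throw: [b3@10:L b1@11:R b2@13:R]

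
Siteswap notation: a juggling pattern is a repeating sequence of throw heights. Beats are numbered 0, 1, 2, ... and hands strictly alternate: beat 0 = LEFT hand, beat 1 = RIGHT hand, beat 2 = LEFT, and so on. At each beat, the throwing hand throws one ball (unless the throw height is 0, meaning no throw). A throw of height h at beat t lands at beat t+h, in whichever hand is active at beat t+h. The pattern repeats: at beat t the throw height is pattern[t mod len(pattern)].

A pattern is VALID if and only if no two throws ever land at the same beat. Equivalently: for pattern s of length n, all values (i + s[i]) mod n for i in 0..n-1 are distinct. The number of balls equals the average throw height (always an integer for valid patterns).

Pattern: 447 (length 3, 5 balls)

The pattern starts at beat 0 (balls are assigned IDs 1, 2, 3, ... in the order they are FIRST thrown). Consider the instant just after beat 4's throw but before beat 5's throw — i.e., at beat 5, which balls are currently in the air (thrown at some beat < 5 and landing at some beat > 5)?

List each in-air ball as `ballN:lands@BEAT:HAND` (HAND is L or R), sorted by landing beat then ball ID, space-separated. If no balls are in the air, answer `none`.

Answer: ball4:lands@7:R ball1:lands@8:L ball3:lands@9:R

Derivation:
Beat 0 (L): throw ball1 h=4 -> lands@4:L; in-air after throw: [b1@4:L]
Beat 1 (R): throw ball2 h=4 -> lands@5:R; in-air after throw: [b1@4:L b2@5:R]
Beat 2 (L): throw ball3 h=7 -> lands@9:R; in-air after throw: [b1@4:L b2@5:R b3@9:R]
Beat 3 (R): throw ball4 h=4 -> lands@7:R; in-air after throw: [b1@4:L b2@5:R b4@7:R b3@9:R]
Beat 4 (L): throw ball1 h=4 -> lands@8:L; in-air after throw: [b2@5:R b4@7:R b1@8:L b3@9:R]
Beat 5 (R): throw ball2 h=7 -> lands@12:L; in-air after throw: [b4@7:R b1@8:L b3@9:R b2@12:L]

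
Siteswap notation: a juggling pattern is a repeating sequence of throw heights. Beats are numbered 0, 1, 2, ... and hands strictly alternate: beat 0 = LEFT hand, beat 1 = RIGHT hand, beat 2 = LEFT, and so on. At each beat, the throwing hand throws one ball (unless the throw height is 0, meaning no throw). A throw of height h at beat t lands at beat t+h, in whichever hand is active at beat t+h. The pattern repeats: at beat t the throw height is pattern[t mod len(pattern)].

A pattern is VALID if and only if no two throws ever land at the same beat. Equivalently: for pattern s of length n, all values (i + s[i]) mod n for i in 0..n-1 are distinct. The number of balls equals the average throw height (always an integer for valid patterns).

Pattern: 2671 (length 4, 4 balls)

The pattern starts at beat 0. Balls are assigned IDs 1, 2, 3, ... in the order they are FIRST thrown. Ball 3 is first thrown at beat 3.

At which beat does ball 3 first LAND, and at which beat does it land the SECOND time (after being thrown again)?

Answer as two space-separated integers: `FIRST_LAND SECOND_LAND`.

Answer: 4 6

Derivation:
Beat 0 (L): throw ball1 h=2 -> lands@2:L; in-air after throw: [b1@2:L]
Beat 1 (R): throw ball2 h=6 -> lands@7:R; in-air after throw: [b1@2:L b2@7:R]
Beat 2 (L): throw ball1 h=7 -> lands@9:R; in-air after throw: [b2@7:R b1@9:R]
Beat 3 (R): throw ball3 h=1 -> lands@4:L; in-air after throw: [b3@4:L b2@7:R b1@9:R]
Beat 4 (L): throw ball3 h=2 -> lands@6:L; in-air after throw: [b3@6:L b2@7:R b1@9:R]
Beat 5 (R): throw ball4 h=6 -> lands@11:R; in-air after throw: [b3@6:L b2@7:R b1@9:R b4@11:R]
Beat 6 (L): throw ball3 h=7 -> lands@13:R; in-air after throw: [b2@7:R b1@9:R b4@11:R b3@13:R]
Ball 3: thrown@3 h=1 -> first land @4; rethrown@4 h=2 -> second land @6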